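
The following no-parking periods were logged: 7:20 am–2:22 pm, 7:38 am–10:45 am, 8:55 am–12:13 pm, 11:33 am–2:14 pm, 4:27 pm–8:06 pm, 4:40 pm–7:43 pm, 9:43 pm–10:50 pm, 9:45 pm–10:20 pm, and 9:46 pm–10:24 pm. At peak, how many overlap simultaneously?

At 8:55 am, 3 of the intervals are simultaneously active.
No point has more.

3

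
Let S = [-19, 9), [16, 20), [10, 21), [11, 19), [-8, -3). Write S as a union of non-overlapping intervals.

Sort by start: [-19, 9), [-8, -3), [10, 21), [11, 19), [16, 20).
[-8, -3) overlaps/touches [-19, 9) → extend to [-19, 9).
[10, 21) is disjoint → start new block.
[11, 19) overlaps/touches [10, 21) → extend to [10, 21).
[16, 20) overlaps/touches [10, 21) → extend to [10, 21).

[-19, 9) ∪ [10, 21)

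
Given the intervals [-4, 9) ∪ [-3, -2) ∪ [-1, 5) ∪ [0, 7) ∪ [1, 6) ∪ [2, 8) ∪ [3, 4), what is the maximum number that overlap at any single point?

6

Sweep endpoints in order; track running count of active intervals.
Peak of 6 reached at 3.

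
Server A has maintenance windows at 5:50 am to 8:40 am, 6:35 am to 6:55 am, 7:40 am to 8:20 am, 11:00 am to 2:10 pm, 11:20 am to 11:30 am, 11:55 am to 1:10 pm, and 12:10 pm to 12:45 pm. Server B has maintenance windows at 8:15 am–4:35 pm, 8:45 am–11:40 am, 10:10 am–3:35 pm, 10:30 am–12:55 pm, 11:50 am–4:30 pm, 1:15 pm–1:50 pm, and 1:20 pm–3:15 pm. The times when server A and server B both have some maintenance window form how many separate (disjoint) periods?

Merge the first list: 5:50 am–8:40 am, 11:00 am–2:10 pm.
Merge the second list: 8:15 am–4:35 pm.
A ∩ B = 8:15 am–8:40 am, 11:00 am–2:10 pm.
That is 2 disjoint pieces.

2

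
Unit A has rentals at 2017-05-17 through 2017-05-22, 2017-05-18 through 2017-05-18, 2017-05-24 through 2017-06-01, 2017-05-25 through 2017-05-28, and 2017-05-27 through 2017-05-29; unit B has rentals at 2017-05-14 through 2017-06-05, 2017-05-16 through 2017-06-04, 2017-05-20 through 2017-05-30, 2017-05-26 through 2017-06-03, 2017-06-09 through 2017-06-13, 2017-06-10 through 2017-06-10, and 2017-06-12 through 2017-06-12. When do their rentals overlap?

Merge the first list: 2017-05-17 through 2017-05-22, 2017-05-24 through 2017-06-01.
Merge the second list: 2017-05-14 through 2017-06-05, 2017-06-09 through 2017-06-13.
2017-05-17 through 2017-05-22 meets the second set on 2017-05-17 through 2017-05-22.
2017-05-24 through 2017-06-01 meets the second set on 2017-05-24 through 2017-06-01.

2017-05-17 through 2017-05-22, 2017-05-24 through 2017-06-01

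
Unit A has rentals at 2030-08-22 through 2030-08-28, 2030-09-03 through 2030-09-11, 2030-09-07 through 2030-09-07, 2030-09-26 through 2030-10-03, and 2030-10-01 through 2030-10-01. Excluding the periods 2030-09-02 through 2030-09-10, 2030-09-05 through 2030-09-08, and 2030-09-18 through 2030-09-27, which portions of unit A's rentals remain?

2030-08-22 through 2030-08-28, 2030-09-11 through 2030-09-11, 2030-09-28 through 2030-10-03

Merge the first list: 2030-08-22 through 2030-08-28, 2030-09-03 through 2030-09-11, 2030-09-26 through 2030-10-03.
Merge the second list: 2030-09-02 through 2030-09-10, 2030-09-18 through 2030-09-27.
2030-08-22 through 2030-08-28: nothing removed.
2030-09-03 through 2030-09-11 \ B = 2030-09-11 through 2030-09-11.
2030-09-26 through 2030-10-03 \ B = 2030-09-28 through 2030-10-03.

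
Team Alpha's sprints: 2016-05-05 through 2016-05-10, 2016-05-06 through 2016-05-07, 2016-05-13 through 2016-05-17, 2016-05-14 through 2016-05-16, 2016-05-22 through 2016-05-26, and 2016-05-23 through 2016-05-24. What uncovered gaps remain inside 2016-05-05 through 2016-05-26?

The merged coverage is 2016-05-05 through 2016-05-10, 2016-05-13 through 2016-05-17, 2016-05-22 through 2016-05-26.
Uncovered inside 2016-05-05 through 2016-05-26: 2016-05-11 through 2016-05-12, 2016-05-18 through 2016-05-21.

2016-05-11 through 2016-05-12, 2016-05-18 through 2016-05-21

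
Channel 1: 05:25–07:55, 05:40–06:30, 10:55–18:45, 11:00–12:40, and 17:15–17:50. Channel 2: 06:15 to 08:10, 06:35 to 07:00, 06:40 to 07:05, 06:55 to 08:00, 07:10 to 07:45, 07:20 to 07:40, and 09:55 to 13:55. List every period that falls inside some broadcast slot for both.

A, merged: 05:25–07:55, 10:55–18:45.
B, merged: 06:15–08:10, 09:55–13:55.
05:25–07:55 overlaps B on 06:15–07:55.
10:55–18:45 overlaps B on 10:55–13:55.

06:15–07:55, 10:55–13:55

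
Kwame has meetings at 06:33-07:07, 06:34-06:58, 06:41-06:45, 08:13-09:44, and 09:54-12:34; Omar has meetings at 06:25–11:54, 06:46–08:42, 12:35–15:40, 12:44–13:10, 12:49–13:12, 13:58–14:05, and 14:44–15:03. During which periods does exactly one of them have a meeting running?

A, merged: 06:33-07:07, 08:13-09:44, 09:54-12:34.
B, merged: 06:25-11:54, 12:35-15:40.
A \ B = 11:54-12:34.
B \ A = 06:25-06:33, 07:07-08:13, 09:44-09:54, 12:35-15:40.
Union of the two gives the symmetric difference.

06:25-06:33, 07:07-08:13, 09:44-09:54, 11:54-12:34, 12:35-15:40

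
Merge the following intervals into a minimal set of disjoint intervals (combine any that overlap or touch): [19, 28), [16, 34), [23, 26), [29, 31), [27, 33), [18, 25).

[16, 34)

Sort by start: [16, 34), [18, 25), [19, 28), [23, 26), [27, 33), [29, 31).
[18, 25) overlaps/touches [16, 34) → extend to [16, 34).
[19, 28) overlaps/touches [16, 34) → extend to [16, 34).
[23, 26) overlaps/touches [16, 34) → extend to [16, 34).
[27, 33) overlaps/touches [16, 34) → extend to [16, 34).
[29, 31) overlaps/touches [16, 34) → extend to [16, 34).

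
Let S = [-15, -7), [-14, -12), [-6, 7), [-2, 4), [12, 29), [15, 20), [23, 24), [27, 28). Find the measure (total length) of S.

Merged: [-15, -7), [-6, 7), [12, 29).
Lengths: 8 + 13 + 17 = 38.

38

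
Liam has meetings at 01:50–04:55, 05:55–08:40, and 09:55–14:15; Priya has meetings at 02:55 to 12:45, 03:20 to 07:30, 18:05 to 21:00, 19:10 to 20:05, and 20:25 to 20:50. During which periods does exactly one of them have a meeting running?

Merge the second list: 02:55–12:45, 18:05–21:00.
A but not B: 01:50–02:55, 12:45–14:15.
B but not A: 04:55–05:55, 08:40–09:55, 18:05–21:00.
Combining gives A △ B.

01:50–02:55, 04:55–05:55, 08:40–09:55, 12:45–14:15, 18:05–21:00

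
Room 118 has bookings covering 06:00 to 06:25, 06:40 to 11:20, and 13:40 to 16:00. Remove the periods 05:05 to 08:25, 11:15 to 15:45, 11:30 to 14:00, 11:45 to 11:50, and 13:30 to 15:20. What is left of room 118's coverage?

B, merged: 05:05–08:25, 11:15–15:45.
06:00–06:25: entirely removed.
06:40–11:20 \ B = 08:25–11:15.
13:40–16:00 \ B = 15:45–16:00.

08:25–11:15, 15:45–16:00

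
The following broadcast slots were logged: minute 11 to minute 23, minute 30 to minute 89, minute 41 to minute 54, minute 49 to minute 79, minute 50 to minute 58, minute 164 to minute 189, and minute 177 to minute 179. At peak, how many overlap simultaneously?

4

Walk the sorted start/end points keeping a running depth.
The depth first hits 4 at minute 50.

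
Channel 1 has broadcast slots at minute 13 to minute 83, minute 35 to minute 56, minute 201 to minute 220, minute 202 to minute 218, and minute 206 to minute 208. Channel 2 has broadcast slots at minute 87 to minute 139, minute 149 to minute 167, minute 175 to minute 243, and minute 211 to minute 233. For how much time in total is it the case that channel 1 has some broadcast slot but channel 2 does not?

70 minutes

First set merges to minute 13 to minute 83, minute 201 to minute 220.
Second set merges to minute 87 to minute 139, minute 149 to minute 167, minute 175 to minute 243.
A \ B = minute 13 to minute 83.
Total: 70 minutes.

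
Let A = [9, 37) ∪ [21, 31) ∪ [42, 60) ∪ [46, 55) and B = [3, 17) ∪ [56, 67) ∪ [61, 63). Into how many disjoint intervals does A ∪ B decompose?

2

Merge the first list: [9, 37), [42, 60).
Merge the second list: [3, 17), [56, 67).
A ∪ B = [3, 37), [42, 67).
That is 2 disjoint pieces.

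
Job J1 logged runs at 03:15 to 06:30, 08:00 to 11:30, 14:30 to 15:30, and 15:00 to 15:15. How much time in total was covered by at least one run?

7 h 45 min

Merged: 03:15–06:30, 08:00–11:30, 14:30–15:30.
Lengths: 3 h 15 min + 3 h 30 min + 1 h = 7 h 45 min.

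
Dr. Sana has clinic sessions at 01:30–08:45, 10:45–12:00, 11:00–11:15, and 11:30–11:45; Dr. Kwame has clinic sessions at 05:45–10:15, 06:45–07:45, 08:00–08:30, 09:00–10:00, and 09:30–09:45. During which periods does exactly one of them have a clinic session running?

First set merges to 01:30–08:45, 10:45–12:00.
Second set merges to 05:45–10:15.
A but not B: 01:30–05:45, 10:45–12:00.
B but not A: 08:45–10:15.
Combining gives A △ B.

01:30–05:45, 08:45–10:15, 10:45–12:00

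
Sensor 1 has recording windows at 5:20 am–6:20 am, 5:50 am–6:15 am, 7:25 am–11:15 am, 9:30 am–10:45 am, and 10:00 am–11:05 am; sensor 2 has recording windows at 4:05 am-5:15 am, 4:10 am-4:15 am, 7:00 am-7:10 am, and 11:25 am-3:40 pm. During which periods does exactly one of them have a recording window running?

4:05 am–5:15 am, 5:20 am–6:20 am, 7:00 am–7:10 am, 7:25 am–11:15 am, 11:25 am–3:40 pm

First set merges to 5:20 am–6:20 am, 7:25 am–11:15 am.
Second set merges to 4:05 am–5:15 am, 7:00 am–7:10 am, 11:25 am–3:40 pm.
Only in the first: 5:20 am–6:20 am, 7:25 am–11:15 am.
Only in the second: 4:05 am–5:15 am, 7:00 am–7:10 am, 11:25 am–3:40 pm.
Together these are the periods covered by exactly one.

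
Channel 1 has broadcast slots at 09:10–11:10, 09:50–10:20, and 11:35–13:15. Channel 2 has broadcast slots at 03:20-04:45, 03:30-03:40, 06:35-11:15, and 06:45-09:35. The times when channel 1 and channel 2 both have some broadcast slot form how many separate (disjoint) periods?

1

Merge the first list: 09:10-11:10, 11:35-13:15.
Merge the second list: 03:20-04:45, 06:35-11:15.
A ∩ B = 09:10-11:10.
That is 1 disjoint piece.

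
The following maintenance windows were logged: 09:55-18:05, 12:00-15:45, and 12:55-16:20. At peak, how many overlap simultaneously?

3

Walk the sorted start/end points keeping a running depth.
The depth first hits 3 at 12:55.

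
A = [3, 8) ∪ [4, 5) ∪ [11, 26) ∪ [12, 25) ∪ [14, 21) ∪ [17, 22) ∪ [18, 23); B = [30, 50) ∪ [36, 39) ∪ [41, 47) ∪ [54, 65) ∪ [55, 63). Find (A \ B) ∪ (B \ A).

[3, 8) ∪ [11, 26) ∪ [30, 50) ∪ [54, 65)

First set merges to [3, 8), [11, 26).
Second set merges to [30, 50), [54, 65).
A but not B: [3, 8), [11, 26).
B but not A: [30, 50), [54, 65).
Combining gives A △ B.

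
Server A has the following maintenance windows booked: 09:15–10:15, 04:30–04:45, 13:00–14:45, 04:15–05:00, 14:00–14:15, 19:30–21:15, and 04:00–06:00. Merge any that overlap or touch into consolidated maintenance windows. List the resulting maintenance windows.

Sort by start: 04:00-06:00, 04:15-05:00, 04:30-04:45, 09:15-10:15, 13:00-14:45, 14:00-14:15, 19:30-21:15.
04:15-05:00 overlaps/touches 04:00-06:00 → extend to 04:00-06:00.
04:30-04:45 overlaps/touches 04:00-06:00 → extend to 04:00-06:00.
09:15-10:15 is disjoint → start new block.
13:00-14:45 is disjoint → start new block.
14:00-14:15 overlaps/touches 13:00-14:45 → extend to 13:00-14:45.
19:30-21:15 is disjoint → start new block.

04:00-06:00, 09:15-10:15, 13:00-14:45, 19:30-21:15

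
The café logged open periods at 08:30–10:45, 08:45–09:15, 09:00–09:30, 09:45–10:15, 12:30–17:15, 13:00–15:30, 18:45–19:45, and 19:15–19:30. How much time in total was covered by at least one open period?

Merged: 08:30-10:45, 12:30-17:15, 18:45-19:45.
Lengths: 2 h 15 min + 4 h 45 min + 1 h = 8 h.

8 h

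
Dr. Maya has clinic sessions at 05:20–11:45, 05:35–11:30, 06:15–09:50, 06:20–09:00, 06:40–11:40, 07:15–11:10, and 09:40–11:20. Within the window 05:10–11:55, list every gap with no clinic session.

05:10–05:20, 11:45–11:55

The merged coverage is 05:20–11:45.
Complement within 05:10–11:55: 05:10–05:20, 11:45–11:55.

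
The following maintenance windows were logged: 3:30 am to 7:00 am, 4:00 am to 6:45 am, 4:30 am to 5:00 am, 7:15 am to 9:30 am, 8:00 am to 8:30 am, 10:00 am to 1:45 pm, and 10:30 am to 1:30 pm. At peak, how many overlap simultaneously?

3

At 4:30 am, 3 of the intervals are simultaneously active.
No point has more.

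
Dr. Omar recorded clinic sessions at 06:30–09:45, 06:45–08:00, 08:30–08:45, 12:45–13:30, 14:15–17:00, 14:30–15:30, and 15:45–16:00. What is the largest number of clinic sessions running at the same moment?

2

Walk the sorted start/end points keeping a running depth.
The depth first hits 2 at 06:45.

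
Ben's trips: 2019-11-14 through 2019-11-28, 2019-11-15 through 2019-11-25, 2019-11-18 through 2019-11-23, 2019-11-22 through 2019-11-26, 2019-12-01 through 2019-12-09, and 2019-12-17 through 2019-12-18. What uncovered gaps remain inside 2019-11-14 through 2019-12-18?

2019-11-29 through 2019-11-30, 2019-12-10 through 2019-12-16

After merging, the occupied span is 2019-11-14 through 2019-11-28, 2019-12-01 through 2019-12-09, 2019-12-17 through 2019-12-18.
Gaps within 2019-11-14 through 2019-12-18: 2019-11-29 through 2019-11-30, 2019-12-10 through 2019-12-16.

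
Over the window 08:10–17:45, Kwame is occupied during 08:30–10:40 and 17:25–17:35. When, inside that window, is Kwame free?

The merged coverage is 08:30–10:40, 17:25–17:35.
Complement within 08:10–17:45: 08:10–08:30, 10:40–17:25, 17:35–17:45.

08:10–08:30, 10:40–17:25, 17:35–17:45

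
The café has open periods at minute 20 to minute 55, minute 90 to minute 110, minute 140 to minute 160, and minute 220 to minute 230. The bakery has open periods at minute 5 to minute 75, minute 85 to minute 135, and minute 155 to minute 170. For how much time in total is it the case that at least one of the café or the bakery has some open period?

A ∪ B = minute 5 to minute 75, minute 85 to minute 135, minute 140 to minute 170, minute 220 to minute 230.
Total: 70 minutes + 50 minutes + 30 minutes + 10 minutes = 160 minutes.

160 minutes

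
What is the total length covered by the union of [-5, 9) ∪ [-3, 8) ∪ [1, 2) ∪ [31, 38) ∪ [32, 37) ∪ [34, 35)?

21

Merged: [-5, 9), [31, 38).
Lengths: 14 + 7 = 21.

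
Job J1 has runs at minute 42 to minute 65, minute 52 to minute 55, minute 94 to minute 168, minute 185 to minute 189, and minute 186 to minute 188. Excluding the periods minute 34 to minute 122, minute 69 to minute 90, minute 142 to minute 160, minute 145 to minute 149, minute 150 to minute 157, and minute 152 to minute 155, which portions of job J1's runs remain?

minute 122 to minute 142, minute 160 to minute 168, minute 185 to minute 189

Merge the first list: minute 42 to minute 65, minute 94 to minute 168, minute 185 to minute 189.
Merge the second list: minute 34 to minute 122, minute 142 to minute 160.
minute 42 to minute 65 lies entirely inside B → drops out.
minute 94 to minute 168 with B removed leaves minute 122 to minute 142, minute 160 to minute 168.
minute 185 to minute 189 is untouched.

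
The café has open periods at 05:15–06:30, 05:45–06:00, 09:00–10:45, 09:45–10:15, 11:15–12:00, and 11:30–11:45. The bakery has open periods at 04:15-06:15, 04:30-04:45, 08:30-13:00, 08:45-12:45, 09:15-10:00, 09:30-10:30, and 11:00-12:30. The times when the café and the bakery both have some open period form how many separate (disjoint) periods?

First set merges to 05:15–06:30, 09:00–10:45, 11:15–12:00.
Second set merges to 04:15–06:15, 08:30–13:00.
A ∩ B = 05:15–06:15, 09:00–10:45, 11:15–12:00.
That is 3 disjoint pieces.

3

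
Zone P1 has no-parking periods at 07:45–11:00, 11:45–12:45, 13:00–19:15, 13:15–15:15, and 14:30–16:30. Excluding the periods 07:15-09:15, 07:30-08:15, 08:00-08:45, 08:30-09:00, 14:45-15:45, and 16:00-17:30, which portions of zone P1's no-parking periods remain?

First set merges to 07:45–11:00, 11:45–12:45, 13:00–19:15.
Second set merges to 07:15–09:15, 14:45–15:45, 16:00–17:30.
07:45–11:00 \ B = 09:15–11:00.
11:45–12:45: nothing removed.
13:00–19:15 \ B = 13:00–14:45, 15:45–16:00, 17:30–19:15.

09:15–11:00, 11:45–12:45, 13:00–14:45, 15:45–16:00, 17:30–19:15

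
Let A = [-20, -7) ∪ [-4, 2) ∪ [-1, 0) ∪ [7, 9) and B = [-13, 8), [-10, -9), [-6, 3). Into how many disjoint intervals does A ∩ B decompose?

A, merged: [-20, -7), [-4, 2), [7, 9).
B, merged: [-13, 8).
A ∩ B = [-13, -7), [-4, 2), [7, 8).
That is 3 disjoint pieces.

3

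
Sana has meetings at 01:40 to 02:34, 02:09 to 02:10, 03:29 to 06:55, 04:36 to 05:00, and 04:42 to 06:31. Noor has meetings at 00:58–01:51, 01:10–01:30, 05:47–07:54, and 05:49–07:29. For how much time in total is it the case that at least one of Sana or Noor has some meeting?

6 h 1 min

Merge the first list: 01:40–02:34, 03:29–06:55.
Merge the second list: 00:58–01:51, 05:47–07:54.
A ∪ B = 00:58–02:34, 03:29–07:54.
Total: 1 h 36 min + 4 h 25 min = 6 h 1 min.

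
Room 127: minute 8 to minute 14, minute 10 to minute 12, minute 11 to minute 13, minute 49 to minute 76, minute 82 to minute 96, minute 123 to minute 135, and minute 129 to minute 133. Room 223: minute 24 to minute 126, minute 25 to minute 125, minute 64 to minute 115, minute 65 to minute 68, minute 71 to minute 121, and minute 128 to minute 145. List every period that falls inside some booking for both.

Merge the first list: minute 8 to minute 14, minute 49 to minute 76, minute 82 to minute 96, minute 123 to minute 135.
Merge the second list: minute 24 to minute 126, minute 128 to minute 145.
minute 8 to minute 14: no overlap with the second set.
minute 49 to minute 76 meets the second set on minute 49 to minute 76.
minute 82 to minute 96 meets the second set on minute 82 to minute 96.
minute 123 to minute 135 meets the second set on minute 123 to minute 126, minute 128 to minute 135.

minute 49 to minute 76, minute 82 to minute 96, minute 123 to minute 126, minute 128 to minute 135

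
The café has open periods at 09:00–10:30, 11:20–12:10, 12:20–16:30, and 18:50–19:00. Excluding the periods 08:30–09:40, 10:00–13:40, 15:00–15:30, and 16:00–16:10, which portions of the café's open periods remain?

09:40–10:00, 13:40–15:00, 15:30–16:00, 16:10–16:30, 18:50–19:00

09:00–10:30 \ B = 09:40–10:00.
11:20–12:10: entirely removed.
12:20–16:30 \ B = 13:40–15:00, 15:30–16:00, 16:10–16:30.
18:50–19:00: nothing removed.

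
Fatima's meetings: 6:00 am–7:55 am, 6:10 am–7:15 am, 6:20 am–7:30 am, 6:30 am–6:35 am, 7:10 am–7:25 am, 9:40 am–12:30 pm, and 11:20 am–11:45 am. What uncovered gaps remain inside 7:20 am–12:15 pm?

Covered (merged): 6:00 am-7:55 am, 9:40 am-12:30 pm.
Uncovered inside 7:20 am-12:15 pm: 7:55 am-9:40 am.

7:55 am-9:40 am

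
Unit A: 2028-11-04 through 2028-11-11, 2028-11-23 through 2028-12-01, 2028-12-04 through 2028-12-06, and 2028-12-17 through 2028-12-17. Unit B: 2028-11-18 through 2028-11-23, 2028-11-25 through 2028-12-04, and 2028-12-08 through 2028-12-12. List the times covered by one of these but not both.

Only in the first: 2028-11-04 through 2028-11-11, 2028-11-24 through 2028-11-24, 2028-12-05 through 2028-12-06, 2028-12-17 through 2028-12-17.
Only in the second: 2028-11-18 through 2028-11-22, 2028-12-02 through 2028-12-03, 2028-12-08 through 2028-12-12.
Together these are the periods covered by exactly one.

2028-11-04 through 2028-11-11, 2028-11-18 through 2028-11-22, 2028-11-24 through 2028-11-24, 2028-12-02 through 2028-12-03, 2028-12-05 through 2028-12-06, 2028-12-08 through 2028-12-12, 2028-12-17 through 2028-12-17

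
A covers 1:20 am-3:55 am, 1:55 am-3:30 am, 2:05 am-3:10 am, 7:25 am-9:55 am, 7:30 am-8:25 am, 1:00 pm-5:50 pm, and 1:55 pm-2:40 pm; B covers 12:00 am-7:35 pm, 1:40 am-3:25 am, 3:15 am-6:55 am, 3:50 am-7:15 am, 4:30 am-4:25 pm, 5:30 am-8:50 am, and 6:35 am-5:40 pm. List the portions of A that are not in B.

none

A, merged: 1:20 am-3:55 am, 7:25 am-9:55 am, 1:00 pm-5:50 pm.
B, merged: 12:00 am-7:35 pm.
1:20 am-3:55 am: entirely removed.
7:25 am-9:55 am: entirely removed.
1:00 pm-5:50 pm: entirely removed.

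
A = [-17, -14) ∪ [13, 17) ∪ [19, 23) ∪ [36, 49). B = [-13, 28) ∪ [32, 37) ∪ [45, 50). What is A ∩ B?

[-17, -14) meets no B interval.
[13, 17) ∩ B → [13, 17).
[19, 23) ∩ B → [19, 23).
[36, 49) ∩ B → [36, 37), [45, 49).

[13, 17) ∪ [19, 23) ∪ [36, 37) ∪ [45, 49)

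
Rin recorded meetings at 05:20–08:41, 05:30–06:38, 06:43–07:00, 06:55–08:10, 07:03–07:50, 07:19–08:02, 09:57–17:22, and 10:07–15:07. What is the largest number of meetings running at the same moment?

4

Sweep endpoints in order; track running count of active intervals.
Peak of 4 reached at 07:19.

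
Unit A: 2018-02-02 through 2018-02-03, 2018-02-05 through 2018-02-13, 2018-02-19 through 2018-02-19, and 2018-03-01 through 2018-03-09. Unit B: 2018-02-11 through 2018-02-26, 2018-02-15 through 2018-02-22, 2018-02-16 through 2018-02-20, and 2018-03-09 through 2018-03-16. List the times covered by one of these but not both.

2018-02-02 through 2018-02-03, 2018-02-05 through 2018-02-10, 2018-02-14 through 2018-02-18, 2018-02-20 through 2018-02-26, 2018-03-01 through 2018-03-08, 2018-03-10 through 2018-03-16

Merge the second list: 2018-02-11 through 2018-02-26, 2018-03-09 through 2018-03-16.
A but not B: 2018-02-02 through 2018-02-03, 2018-02-05 through 2018-02-10, 2018-03-01 through 2018-03-08.
B but not A: 2018-02-14 through 2018-02-18, 2018-02-20 through 2018-02-26, 2018-03-10 through 2018-03-16.
Combining gives A △ B.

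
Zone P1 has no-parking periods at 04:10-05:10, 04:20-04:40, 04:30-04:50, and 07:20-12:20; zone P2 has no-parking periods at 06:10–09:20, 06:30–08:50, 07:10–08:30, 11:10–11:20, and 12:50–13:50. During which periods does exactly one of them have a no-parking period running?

04:10–05:10, 06:10–07:20, 09:20–11:10, 11:20–12:20, 12:50–13:50

A, merged: 04:10–05:10, 07:20–12:20.
B, merged: 06:10–09:20, 11:10–11:20, 12:50–13:50.
A but not B: 04:10–05:10, 09:20–11:10, 11:20–12:20.
B but not A: 06:10–07:20, 12:50–13:50.
Combining gives A △ B.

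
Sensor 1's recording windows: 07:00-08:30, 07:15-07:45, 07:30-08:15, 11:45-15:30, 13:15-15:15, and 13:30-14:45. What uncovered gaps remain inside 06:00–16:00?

The merged coverage is 07:00–08:30, 11:45–15:30.
Uncovered inside 06:00–16:00: 06:00–07:00, 08:30–11:45, 15:30–16:00.

06:00–07:00, 08:30–11:45, 15:30–16:00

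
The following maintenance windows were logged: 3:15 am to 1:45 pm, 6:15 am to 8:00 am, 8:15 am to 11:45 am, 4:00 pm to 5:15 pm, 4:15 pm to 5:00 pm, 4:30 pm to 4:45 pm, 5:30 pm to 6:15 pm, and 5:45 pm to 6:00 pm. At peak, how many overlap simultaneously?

Walk the sorted start/end points keeping a running depth.
The depth first hits 3 at 4:30 pm.

3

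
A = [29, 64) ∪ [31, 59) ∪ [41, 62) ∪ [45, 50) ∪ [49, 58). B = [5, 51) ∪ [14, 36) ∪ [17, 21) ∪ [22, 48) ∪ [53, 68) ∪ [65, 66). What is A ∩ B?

[29, 51) ∪ [53, 64)

First set merges to [29, 64).
Second set merges to [5, 51), [53, 68).
[29, 64) meets the second set on [29, 51), [53, 64).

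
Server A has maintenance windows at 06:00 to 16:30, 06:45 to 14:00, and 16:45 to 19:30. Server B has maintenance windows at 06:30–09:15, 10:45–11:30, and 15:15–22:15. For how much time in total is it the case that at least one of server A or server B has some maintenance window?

16 h 15 min

Merge the first list: 06:00–16:30, 16:45–19:30.
A ∪ B = 06:00–22:15.
Total: 16 h 15 min.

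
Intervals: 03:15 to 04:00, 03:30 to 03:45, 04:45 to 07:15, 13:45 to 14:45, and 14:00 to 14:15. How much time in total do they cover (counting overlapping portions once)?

Merged: 03:15–04:00, 04:45–07:15, 13:45–14:45.
Lengths: 45 min + 2 h 30 min + 1 h = 4 h 15 min.

4 h 15 min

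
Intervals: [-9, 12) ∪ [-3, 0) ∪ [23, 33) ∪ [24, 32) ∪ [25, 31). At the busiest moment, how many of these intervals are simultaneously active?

3

Sweep endpoints in order; track running count of active intervals.
Peak of 3 reached at 25.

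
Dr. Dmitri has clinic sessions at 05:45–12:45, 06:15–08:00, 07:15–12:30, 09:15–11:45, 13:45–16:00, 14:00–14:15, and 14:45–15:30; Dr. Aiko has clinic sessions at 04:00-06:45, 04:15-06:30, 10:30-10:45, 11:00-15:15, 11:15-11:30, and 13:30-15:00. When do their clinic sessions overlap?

First set merges to 05:45-12:45, 13:45-16:00.
Second set merges to 04:00-06:45, 10:30-10:45, 11:00-15:15.
05:45-12:45 meets the second set on 05:45-06:45, 10:30-10:45, 11:00-12:45.
13:45-16:00 meets the second set on 13:45-15:15.

05:45-06:45, 10:30-10:45, 11:00-12:45, 13:45-15:15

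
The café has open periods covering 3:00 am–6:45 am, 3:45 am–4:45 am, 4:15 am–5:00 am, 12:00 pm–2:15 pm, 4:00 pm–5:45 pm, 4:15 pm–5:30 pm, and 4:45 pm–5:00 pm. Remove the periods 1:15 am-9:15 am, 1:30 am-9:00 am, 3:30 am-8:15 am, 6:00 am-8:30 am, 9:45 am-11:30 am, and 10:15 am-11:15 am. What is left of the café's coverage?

12:00 pm–2:15 pm, 4:00 pm–5:45 pm

First set merges to 3:00 am–6:45 am, 12:00 pm–2:15 pm, 4:00 pm–5:45 pm.
Second set merges to 1:15 am–9:15 am, 9:45 am–11:30 am.
3:00 am–6:45 am lies entirely inside B → drops out.
12:00 pm–2:15 pm is untouched.
4:00 pm–5:45 pm is untouched.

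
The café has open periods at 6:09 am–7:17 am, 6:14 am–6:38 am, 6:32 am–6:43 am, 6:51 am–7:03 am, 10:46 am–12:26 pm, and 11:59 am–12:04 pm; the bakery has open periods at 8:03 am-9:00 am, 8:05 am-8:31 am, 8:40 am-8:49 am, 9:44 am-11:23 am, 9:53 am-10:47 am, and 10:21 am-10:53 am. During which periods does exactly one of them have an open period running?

First set merges to 6:09 am–7:17 am, 10:46 am–12:26 pm.
Second set merges to 8:03 am–9:00 am, 9:44 am–11:23 am.
Only in the first: 6:09 am–7:17 am, 11:23 am–12:26 pm.
Only in the second: 8:03 am–9:00 am, 9:44 am–10:46 am.
Together these are the periods covered by exactly one.

6:09 am–7:17 am, 8:03 am–9:00 am, 9:44 am–10:46 am, 11:23 am–12:26 pm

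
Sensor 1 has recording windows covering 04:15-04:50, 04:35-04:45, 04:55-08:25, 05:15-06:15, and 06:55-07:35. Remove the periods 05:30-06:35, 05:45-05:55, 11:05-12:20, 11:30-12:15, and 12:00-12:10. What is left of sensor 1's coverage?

04:15-04:50, 04:55-05:30, 06:35-08:25

A, merged: 04:15-04:50, 04:55-08:25.
B, merged: 05:30-06:35, 11:05-12:20.
04:15-04:50 is untouched.
04:55-08:25 with B removed leaves 04:55-05:30, 06:35-08:25.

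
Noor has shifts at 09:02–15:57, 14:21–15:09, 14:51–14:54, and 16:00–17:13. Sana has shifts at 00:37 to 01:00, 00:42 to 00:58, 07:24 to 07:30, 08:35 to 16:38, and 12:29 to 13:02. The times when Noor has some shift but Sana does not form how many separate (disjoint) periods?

A, merged: 09:02-15:57, 16:00-17:13.
B, merged: 00:37-01:00, 07:24-07:30, 08:35-16:38.
A \ B = 16:38-17:13.
That is 1 disjoint piece.

1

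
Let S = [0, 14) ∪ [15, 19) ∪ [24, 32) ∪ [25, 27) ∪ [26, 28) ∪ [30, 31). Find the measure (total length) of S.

Merged: [0, 14), [15, 19), [24, 32).
Lengths: 14 + 4 + 8 = 26.

26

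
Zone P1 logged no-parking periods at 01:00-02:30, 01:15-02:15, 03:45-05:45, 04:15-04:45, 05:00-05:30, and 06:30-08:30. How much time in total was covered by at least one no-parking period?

5 h 30 min

Merged: 01:00–02:30, 03:45–05:45, 06:30–08:30.
Lengths: 1 h 30 min + 2 h + 2 h = 5 h 30 min.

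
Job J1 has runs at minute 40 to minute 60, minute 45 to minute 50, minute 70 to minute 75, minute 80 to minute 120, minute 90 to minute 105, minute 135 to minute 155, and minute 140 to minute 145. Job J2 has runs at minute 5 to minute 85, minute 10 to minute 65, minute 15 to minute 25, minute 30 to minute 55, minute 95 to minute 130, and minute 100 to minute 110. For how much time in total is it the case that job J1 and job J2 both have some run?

55 minutes

First set merges to minute 40 to minute 60, minute 70 to minute 75, minute 80 to minute 120, minute 135 to minute 155.
Second set merges to minute 5 to minute 85, minute 95 to minute 130.
A ∩ B = minute 40 to minute 60, minute 70 to minute 75, minute 80 to minute 85, minute 95 to minute 120.
Total: 20 minutes + 5 minutes + 5 minutes + 25 minutes = 55 minutes.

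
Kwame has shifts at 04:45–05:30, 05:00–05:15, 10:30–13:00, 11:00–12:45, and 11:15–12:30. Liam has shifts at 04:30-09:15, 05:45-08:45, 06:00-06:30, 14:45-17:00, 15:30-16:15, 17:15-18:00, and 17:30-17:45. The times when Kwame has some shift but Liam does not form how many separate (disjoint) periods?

First set merges to 04:45–05:30, 10:30–13:00.
Second set merges to 04:30–09:15, 14:45–17:00, 17:15–18:00.
A \ B = 10:30–13:00.
That is 1 disjoint piece.

1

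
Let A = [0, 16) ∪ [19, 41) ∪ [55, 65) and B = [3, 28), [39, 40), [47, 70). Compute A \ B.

[0, 16) with B removed leaves [0, 3).
[19, 41) with B removed leaves [28, 39), [40, 41).
[55, 65) lies entirely inside B → drops out.

[0, 3) ∪ [28, 39) ∪ [40, 41)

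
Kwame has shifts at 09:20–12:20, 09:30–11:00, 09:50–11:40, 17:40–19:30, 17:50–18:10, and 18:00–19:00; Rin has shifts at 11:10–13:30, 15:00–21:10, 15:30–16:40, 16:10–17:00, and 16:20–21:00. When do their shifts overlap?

11:10–12:20, 17:40–19:30

A, merged: 09:20–12:20, 17:40–19:30.
B, merged: 11:10–13:30, 15:00–21:10.
09:20–12:20 overlaps B on 11:10–12:20.
17:40–19:30 overlaps B on 17:40–19:30.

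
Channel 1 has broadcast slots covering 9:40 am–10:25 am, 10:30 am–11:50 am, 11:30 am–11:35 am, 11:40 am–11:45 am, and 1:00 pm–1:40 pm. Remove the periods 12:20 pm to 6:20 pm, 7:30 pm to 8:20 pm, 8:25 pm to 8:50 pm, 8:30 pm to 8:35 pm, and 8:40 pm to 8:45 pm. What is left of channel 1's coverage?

9:40 am–10:25 am, 10:30 am–11:50 am

A, merged: 9:40 am–10:25 am, 10:30 am–11:50 am, 1:00 pm–1:40 pm.
B, merged: 12:20 pm–6:20 pm, 7:30 pm–8:20 pm, 8:25 pm–8:50 pm.
9:40 am–10:25 am is untouched.
10:30 am–11:50 am is untouched.
1:00 pm–1:40 pm lies entirely inside B → drops out.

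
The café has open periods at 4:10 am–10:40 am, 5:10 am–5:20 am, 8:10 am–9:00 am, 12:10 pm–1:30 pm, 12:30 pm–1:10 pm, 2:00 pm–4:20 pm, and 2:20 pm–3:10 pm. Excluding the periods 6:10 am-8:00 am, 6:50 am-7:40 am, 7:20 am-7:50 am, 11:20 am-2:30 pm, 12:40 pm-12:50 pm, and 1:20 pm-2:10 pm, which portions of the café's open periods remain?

4:10 am-6:10 am, 8:00 am-10:40 am, 2:30 pm-4:20 pm

A, merged: 4:10 am-10:40 am, 12:10 pm-1:30 pm, 2:00 pm-4:20 pm.
B, merged: 6:10 am-8:00 am, 11:20 am-2:30 pm.
4:10 am-10:40 am minus B → 4:10 am-6:10 am, 8:00 am-10:40 am.
12:10 pm-1:30 pm: fully covered by B → removed.
2:00 pm-4:20 pm minus B → 2:30 pm-4:20 pm.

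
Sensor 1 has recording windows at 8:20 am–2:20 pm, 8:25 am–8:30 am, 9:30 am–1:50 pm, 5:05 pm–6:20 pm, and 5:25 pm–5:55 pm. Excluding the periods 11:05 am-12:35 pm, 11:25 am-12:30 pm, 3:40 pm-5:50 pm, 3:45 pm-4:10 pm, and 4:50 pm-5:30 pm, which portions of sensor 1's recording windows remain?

Merge the first list: 8:20 am-2:20 pm, 5:05 pm-6:20 pm.
Merge the second list: 11:05 am-12:35 pm, 3:40 pm-5:50 pm.
8:20 am-2:20 pm with B removed leaves 8:20 am-11:05 am, 12:35 pm-2:20 pm.
5:05 pm-6:20 pm with B removed leaves 5:50 pm-6:20 pm.

8:20 am-11:05 am, 12:35 pm-2:20 pm, 5:50 pm-6:20 pm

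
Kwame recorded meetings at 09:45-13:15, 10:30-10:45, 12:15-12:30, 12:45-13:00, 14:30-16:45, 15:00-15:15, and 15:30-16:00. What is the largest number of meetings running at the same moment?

Walk the sorted start/end points keeping a running depth.
The depth first hits 2 at 10:30.

2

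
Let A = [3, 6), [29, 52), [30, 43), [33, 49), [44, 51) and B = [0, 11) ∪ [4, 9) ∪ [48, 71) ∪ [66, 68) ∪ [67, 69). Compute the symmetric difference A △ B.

Merge the first list: [3, 6), [29, 52).
Merge the second list: [0, 11), [48, 71).
A \ B = [29, 48).
B \ A = [0, 3), [6, 11), [52, 71).
Union of the two gives the symmetric difference.

[0, 3) ∪ [6, 11) ∪ [29, 48) ∪ [52, 71)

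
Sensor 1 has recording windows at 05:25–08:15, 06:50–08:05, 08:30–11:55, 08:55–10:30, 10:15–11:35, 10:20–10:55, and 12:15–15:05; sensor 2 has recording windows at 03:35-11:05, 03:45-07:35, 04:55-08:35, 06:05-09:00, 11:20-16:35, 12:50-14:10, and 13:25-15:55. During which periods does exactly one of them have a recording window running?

A, merged: 05:25–08:15, 08:30–11:55, 12:15–15:05.
B, merged: 03:35–11:05, 11:20–16:35.
A \ B = 11:05–11:20.
B \ A = 03:35–05:25, 08:15–08:30, 11:55–12:15, 15:05–16:35.
Union of the two gives the symmetric difference.

03:35–05:25, 08:15–08:30, 11:05–11:20, 11:55–12:15, 15:05–16:35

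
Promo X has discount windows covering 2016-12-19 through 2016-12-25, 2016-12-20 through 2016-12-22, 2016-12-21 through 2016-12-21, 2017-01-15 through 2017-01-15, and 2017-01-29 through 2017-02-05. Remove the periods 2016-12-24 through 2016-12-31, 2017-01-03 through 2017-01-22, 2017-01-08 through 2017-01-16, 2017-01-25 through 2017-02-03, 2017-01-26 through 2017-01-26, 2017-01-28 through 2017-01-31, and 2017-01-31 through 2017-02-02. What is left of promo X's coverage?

First set merges to 2016-12-19 through 2016-12-25, 2017-01-15 through 2017-01-15, 2017-01-29 through 2017-02-05.
Second set merges to 2016-12-24 through 2016-12-31, 2017-01-03 through 2017-01-22, 2017-01-25 through 2017-02-03.
2016-12-19 through 2016-12-25 \ B = 2016-12-19 through 2016-12-23.
2017-01-15 through 2017-01-15: entirely removed.
2017-01-29 through 2017-02-05 \ B = 2017-02-04 through 2017-02-05.

2016-12-19 through 2016-12-23, 2017-02-04 through 2017-02-05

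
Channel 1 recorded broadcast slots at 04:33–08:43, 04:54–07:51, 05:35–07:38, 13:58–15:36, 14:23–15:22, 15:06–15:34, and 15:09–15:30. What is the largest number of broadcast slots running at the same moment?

Walk the sorted start/end points keeping a running depth.
The depth first hits 4 at 15:09.

4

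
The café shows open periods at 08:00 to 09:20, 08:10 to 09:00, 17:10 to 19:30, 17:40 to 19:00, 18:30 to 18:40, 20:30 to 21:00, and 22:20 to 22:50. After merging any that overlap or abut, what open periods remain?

08:00–09:20, 17:10–19:30, 20:30–21:00, 22:20–22:50

08:10–09:00 overlaps/touches 08:00–09:20 → extend to 08:00–09:20.
17:10–19:30 is disjoint → start new block.
17:40–19:00 overlaps/touches 17:10–19:30 → extend to 17:10–19:30.
18:30–18:40 overlaps/touches 17:10–19:30 → extend to 17:10–19:30.
20:30–21:00 is disjoint → start new block.
22:20–22:50 is disjoint → start new block.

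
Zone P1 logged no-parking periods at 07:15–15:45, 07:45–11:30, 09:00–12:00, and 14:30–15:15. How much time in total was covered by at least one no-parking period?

8 h 30 min

Merged: 07:15–15:45.
Length: 8 h 30 min.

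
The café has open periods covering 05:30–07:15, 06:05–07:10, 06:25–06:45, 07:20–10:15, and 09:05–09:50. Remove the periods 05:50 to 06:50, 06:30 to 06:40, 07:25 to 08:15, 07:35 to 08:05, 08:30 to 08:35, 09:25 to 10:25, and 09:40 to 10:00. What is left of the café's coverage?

05:30–05:50, 06:50–07:15, 07:20–07:25, 08:15–08:30, 08:35–09:25

First set merges to 05:30–07:15, 07:20–10:15.
Second set merges to 05:50–06:50, 07:25–08:15, 08:30–08:35, 09:25–10:25.
05:30–07:15 minus B → 05:30–05:50, 06:50–07:15.
07:20–10:15 minus B → 07:20–07:25, 08:15–08:30, 08:35–09:25.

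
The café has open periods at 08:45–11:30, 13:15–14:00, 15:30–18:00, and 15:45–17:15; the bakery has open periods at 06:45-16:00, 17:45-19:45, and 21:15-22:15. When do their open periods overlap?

Merge the first list: 08:45-11:30, 13:15-14:00, 15:30-18:00.
08:45-11:30 ∩ B → 08:45-11:30.
13:15-14:00 ∩ B → 13:15-14:00.
15:30-18:00 ∩ B → 15:30-16:00, 17:45-18:00.

08:45-11:30, 13:15-14:00, 15:30-16:00, 17:45-18:00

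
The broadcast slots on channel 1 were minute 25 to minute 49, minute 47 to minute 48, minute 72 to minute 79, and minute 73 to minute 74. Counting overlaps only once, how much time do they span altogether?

Merged: minute 25 to minute 49, minute 72 to minute 79.
Lengths: 24 minutes + 7 minutes = 31 minutes.

31 minutes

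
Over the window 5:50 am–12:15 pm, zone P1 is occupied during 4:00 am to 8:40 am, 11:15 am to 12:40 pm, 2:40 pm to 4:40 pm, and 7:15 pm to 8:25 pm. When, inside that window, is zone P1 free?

8:40 am–11:15 am

Covered (merged): 4:00 am–8:40 am, 11:15 am–12:40 pm, 2:40 pm–4:40 pm, 7:15 pm–8:25 pm.
Gaps within 5:50 am–12:15 pm: 8:40 am–11:15 am.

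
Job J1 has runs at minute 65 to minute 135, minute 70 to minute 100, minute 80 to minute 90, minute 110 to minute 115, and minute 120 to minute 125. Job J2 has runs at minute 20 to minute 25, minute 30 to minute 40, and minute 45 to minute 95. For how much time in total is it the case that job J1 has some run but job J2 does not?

First set merges to minute 65 to minute 135.
A \ B = minute 95 to minute 135.
Total: 40 minutes.

40 minutes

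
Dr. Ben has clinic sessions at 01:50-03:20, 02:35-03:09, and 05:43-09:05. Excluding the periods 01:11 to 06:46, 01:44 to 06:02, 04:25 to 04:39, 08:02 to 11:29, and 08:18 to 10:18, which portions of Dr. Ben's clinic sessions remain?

06:46–08:02

First set merges to 01:50–03:20, 05:43–09:05.
Second set merges to 01:11–06:46, 08:02–11:29.
01:50–03:20 lies entirely inside B → drops out.
05:43–09:05 with B removed leaves 06:46–08:02.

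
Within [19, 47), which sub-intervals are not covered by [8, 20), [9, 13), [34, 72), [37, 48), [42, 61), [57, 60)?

After merging, the occupied span is [8, 20), [34, 72).
Uncovered inside [19, 47): [20, 34).

[20, 34)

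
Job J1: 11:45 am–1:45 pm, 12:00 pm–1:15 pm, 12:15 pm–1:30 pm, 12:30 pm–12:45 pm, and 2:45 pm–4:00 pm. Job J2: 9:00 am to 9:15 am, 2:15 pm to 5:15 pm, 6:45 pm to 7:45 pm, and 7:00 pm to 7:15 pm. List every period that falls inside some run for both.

Merge the first list: 11:45 am-1:45 pm, 2:45 pm-4:00 pm.
Merge the second list: 9:00 am-9:15 am, 2:15 pm-5:15 pm, 6:45 pm-7:45 pm.
11:45 am-1:45 pm: no overlap with the second set.
2:45 pm-4:00 pm meets the second set on 2:45 pm-4:00 pm.

2:45 pm-4:00 pm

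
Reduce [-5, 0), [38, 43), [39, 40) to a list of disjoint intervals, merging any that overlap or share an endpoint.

[-5, 0) ∪ [38, 43)

[38, 43) is disjoint → start new block.
[39, 40) overlaps/touches [38, 43) → extend to [38, 43).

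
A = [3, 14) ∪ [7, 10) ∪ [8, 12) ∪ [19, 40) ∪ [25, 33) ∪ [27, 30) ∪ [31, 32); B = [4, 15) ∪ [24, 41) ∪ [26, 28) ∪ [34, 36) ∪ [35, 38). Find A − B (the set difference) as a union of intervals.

Merge the first list: [3, 14), [19, 40).
Merge the second list: [4, 15), [24, 41).
[3, 14) \ B = [3, 4).
[19, 40) \ B = [19, 24).

[3, 4) ∪ [19, 24)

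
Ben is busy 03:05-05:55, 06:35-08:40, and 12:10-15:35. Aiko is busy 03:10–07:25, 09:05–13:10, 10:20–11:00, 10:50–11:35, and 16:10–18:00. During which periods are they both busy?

03:10-05:55, 06:35-07:25, 12:10-13:10

Second set merges to 03:10-07:25, 09:05-13:10, 16:10-18:00.
03:05-05:55 overlaps B on 03:10-05:55.
06:35-08:40 overlaps B on 06:35-07:25.
12:10-15:35 overlaps B on 12:10-13:10.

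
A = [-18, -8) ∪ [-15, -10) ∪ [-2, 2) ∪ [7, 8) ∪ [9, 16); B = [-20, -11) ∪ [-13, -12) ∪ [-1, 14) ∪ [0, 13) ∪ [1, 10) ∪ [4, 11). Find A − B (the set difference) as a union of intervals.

[-11, -8) ∪ [-2, -1) ∪ [14, 16)

First set merges to [-18, -8), [-2, 2), [7, 8), [9, 16).
Second set merges to [-20, -11), [-1, 14).
[-18, -8) \ B = [-11, -8).
[-2, 2) \ B = [-2, -1).
[7, 8): entirely removed.
[9, 16) \ B = [14, 16).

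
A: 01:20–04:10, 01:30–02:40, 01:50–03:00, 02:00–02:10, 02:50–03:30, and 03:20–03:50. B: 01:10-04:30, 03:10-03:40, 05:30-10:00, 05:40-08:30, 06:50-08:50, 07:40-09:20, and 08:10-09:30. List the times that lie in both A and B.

Merge the first list: 01:20-04:10.
Merge the second list: 01:10-04:30, 05:30-10:00.
01:20-04:10 meets the second set on 01:20-04:10.

01:20-04:10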